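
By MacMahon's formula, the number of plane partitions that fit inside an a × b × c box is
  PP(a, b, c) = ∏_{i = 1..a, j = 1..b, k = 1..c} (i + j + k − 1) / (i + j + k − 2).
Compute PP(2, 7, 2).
PP(2, 7, 2) = 540

Evaluate the triple product over i = 1..2, j = 1..7, k = 1..2. The factors are (2/1) · (3/2) · (3/2) · (4/3) · (4/3) · (5/4) · (5/4) · (6/5) · … (28 factors total). The numerators and denominators telescope so the product is an integer; carrying out the multiplication exactly gives PP(2, 7, 2) = 540.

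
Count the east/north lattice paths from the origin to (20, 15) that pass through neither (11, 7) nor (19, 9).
Number of paths = 2435977980

Inclusion–exclusion. Total paths: C(35, 20) = 3247943160. Through P₁: C(18, 11)·C(17, 9) = 773641440. Through P₂: C(28, 19)·C(7, 1) = 48348300. Since P₁ is strictly southwest of P₂, a monotone path through both must visit P₁ then P₂; paths through both = C(18, 11)·C(10, 8)·C(7, 1) = 10024560. Avoid both = 3247943160 − 773641440 − 48348300 + 10024560 = 2435977980.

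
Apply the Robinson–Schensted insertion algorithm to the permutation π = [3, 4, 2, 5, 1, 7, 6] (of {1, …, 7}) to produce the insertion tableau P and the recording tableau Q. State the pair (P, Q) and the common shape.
P = [1, 4, 5, 6] / [2, 7] / [3];  Q = [1, 2, 4, 6] / [3, 7] / [5];  common shape = (4, 2, 1)

Row-insert the values π_1, π_2, … into P one at a time, bumping the leftmost entry strictly greater than the inserted value down to the next row. The recording tableau Q records, in position (i, j), the step at which that cell was added to P.
  Insert 3 (step 1): P = [3];  Q = [1]
  Insert 4 (step 2): P = [3, 4];  Q = [1, 2]
  Insert 2 (step 3): P = [2, 4] / [3];  Q = [1, 2] / [3]
  Insert 5 (step 4): P = [2, 4, 5] / [3];  Q = [1, 2, 4] / [3]
  Insert 1 (step 5): P = [1, 4, 5] / [2] / [3];  Q = [1, 2, 4] / [3] / [5]
  Insert 7 (step 6): P = [1, 4, 5, 7] / [2] / [3];  Q = [1, 2, 4, 6] / [3] / [5]
  Insert 6 (step 7): P = [1, 4, 5, 6] / [2, 7] / [3];  Q = [1, 2, 4, 6] / [3, 7] / [5]
Final shape: (4, 2, 1).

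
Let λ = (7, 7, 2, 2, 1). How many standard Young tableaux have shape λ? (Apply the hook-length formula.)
# SYT of shape (7, 7, 2, 2, 1) = 7407036

Hook-length formula: f^λ = n! / Π hook(c), product over all cells c of the Young diagram. For λ = (7, 7, 2, 2, 1), n = 19 boxes. Hook lengths by row (left-to-right, top-to-bottom): [11, 9, 6, 5, 4, 3, 2]; [10, 8, 5, 4, 3, 2, 1]; [4, 2]; [3, 1]; [1]. Product of hooks = 16422912000. So f^λ = 19! / 16422912000 = 121645100408832000 / 16422912000 = 7407036.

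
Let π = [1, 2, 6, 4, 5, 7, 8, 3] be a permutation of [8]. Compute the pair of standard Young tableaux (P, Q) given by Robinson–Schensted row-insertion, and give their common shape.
P = [1, 2, 3, 5, 7, 8] / [4] / [6];  Q = [1, 2, 3, 5, 6, 7] / [4] / [8];  common shape = (6, 1, 1)

Row-insert the values π_1, π_2, … into P one at a time, bumping the leftmost entry strictly greater than the inserted value down to the next row. The recording tableau Q records, in position (i, j), the step at which that cell was added to P.
  Insert 1 (step 1): P = [1];  Q = [1]
  Insert 2 (step 2): P = [1, 2];  Q = [1, 2]
  Insert 6 (step 3): P = [1, 2, 6];  Q = [1, 2, 3]
  Insert 4 (step 4): P = [1, 2, 4] / [6];  Q = [1, 2, 3] / [4]
  Insert 5 (step 5): P = [1, 2, 4, 5] / [6];  Q = [1, 2, 3, 5] / [4]
  Insert 7 (step 6): P = [1, 2, 4, 5, 7] / [6];  Q = [1, 2, 3, 5, 6] / [4]
  Insert 8 (step 7): P = [1, 2, 4, 5, 7, 8] / [6];  Q = [1, 2, 3, 5, 6, 7] / [4]
  Insert 3 (step 8): P = [1, 2, 3, 5, 7, 8] / [4] / [6];  Q = [1, 2, 3, 5, 6, 7] / [4] / [8]
Final shape: (6, 1, 1).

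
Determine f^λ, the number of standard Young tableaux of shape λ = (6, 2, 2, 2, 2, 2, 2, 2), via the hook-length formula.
# SYT of shape (6, 2, 2, 2, 2, 2, 2, 2) = 3197700

Hook-length formula: f^λ = n! / Π hook(c), product over all cells c of the Young diagram. For λ = (6, 2, 2, 2, 2, 2, 2, 2), n = 20 boxes. Hook lengths by row (left-to-right, top-to-bottom): [13, 12, 4, 3, 2, 1]; [8, 7]; [7, 6]; [6, 5]; [5, 4]; [4, 3]; [3, 2]; [2, 1]. Product of hooks = 760828723200. So f^λ = 20! / 760828723200 = 2432902008176640000 / 760828723200 = 3197700.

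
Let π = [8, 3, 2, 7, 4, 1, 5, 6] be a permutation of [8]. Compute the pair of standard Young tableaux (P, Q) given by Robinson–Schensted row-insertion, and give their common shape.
P = [1, 4, 5, 6] / [2, 7] / [3] / [8];  Q = [1, 4, 7, 8] / [2, 5] / [3] / [6];  common shape = (4, 2, 1, 1)

Row-insert the values π_1, π_2, … into P one at a time, bumping the leftmost entry strictly greater than the inserted value down to the next row. The recording tableau Q records, in position (i, j), the step at which that cell was added to P.
  Insert 8 (step 1): P = [8];  Q = [1]
  Insert 3 (step 2): P = [3] / [8];  Q = [1] / [2]
  Insert 2 (step 3): P = [2] / [3] / [8];  Q = [1] / [2] / [3]
  Insert 7 (step 4): P = [2, 7] / [3] / [8];  Q = [1, 4] / [2] / [3]
  Insert 4 (step 5): P = [2, 4] / [3, 7] / [8];  Q = [1, 4] / [2, 5] / [3]
  Insert 1 (step 6): P = [1, 4] / [2, 7] / [3] / [8];  Q = [1, 4] / [2, 5] / [3] / [6]
  Insert 5 (step 7): P = [1, 4, 5] / [2, 7] / [3] / [8];  Q = [1, 4, 7] / [2, 5] / [3] / [6]
  Insert 6 (step 8): P = [1, 4, 5, 6] / [2, 7] / [3] / [8];  Q = [1, 4, 7, 8] / [2, 5] / [3] / [6]
Final shape: (4, 2, 1, 1).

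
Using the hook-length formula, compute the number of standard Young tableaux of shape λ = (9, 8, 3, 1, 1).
# SYT of shape (9, 8, 3, 1, 1) = 257862528

Hook-length formula: f^λ = n! / Π hook(c), product over all cells c of the Young diagram. For λ = (9, 8, 3, 1, 1), n = 22 boxes. Hook lengths by row (left-to-right, top-to-bottom): [13, 10, 9, 7, 6, 5, 4, 3, 1]; [11, 8, 7, 5, 4, 3, 2, 1]; [5, 2, 1]; [2]; [1]. Product of hooks = 4358914560000. So f^λ = 22! / 4358914560000 = 1124000727777607680000 / 4358914560000 = 257862528.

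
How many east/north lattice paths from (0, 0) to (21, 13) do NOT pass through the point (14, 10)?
Number of paths = 692633040

Total paths from (0, 0) to (21, 13): C(34, 21) = 927983760. Paths through (14, 10): (paths (0, 0) → (14, 10)) × (paths (14, 10) → (21, 13)) = C(24, 14) · C(10, 7) = 1961256 · 120 = 235350720. Avoidance count = 927983760 − 235350720 = 692633040.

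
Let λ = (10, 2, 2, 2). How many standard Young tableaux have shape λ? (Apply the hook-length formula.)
# SYT of shape (10, 2, 2, 2) = 23100

Hook-length formula: f^λ = n! / Π hook(c), product over all cells c of the Young diagram. For λ = (10, 2, 2, 2), n = 16 boxes. Hook lengths by row (left-to-right, top-to-bottom): [13, 12, 8, 7, 6, 5, 4, 3, 2, 1]; [4, 3]; [3, 2]; [2, 1]. Product of hooks = 905748480. So f^λ = 16! / 905748480 = 20922789888000 / 905748480 = 23100.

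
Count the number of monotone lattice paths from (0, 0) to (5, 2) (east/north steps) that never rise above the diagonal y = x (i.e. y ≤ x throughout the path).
Number of paths = 14

By the reflection principle (André's argument), the number of monotone paths to (5, 2) with n ≤ m that never go above y = x is C(7, 5) − C(7, 6) = 21 − 7 = 14.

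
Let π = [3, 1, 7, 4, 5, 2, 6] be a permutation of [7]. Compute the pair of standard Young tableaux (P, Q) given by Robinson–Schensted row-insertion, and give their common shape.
P = [1, 2, 5, 6] / [3, 4] / [7];  Q = [1, 3, 5, 7] / [2, 4] / [6];  common shape = (4, 2, 1)

Row-insert the values π_1, π_2, … into P one at a time, bumping the leftmost entry strictly greater than the inserted value down to the next row. The recording tableau Q records, in position (i, j), the step at which that cell was added to P.
  Insert 3 (step 1): P = [3];  Q = [1]
  Insert 1 (step 2): P = [1] / [3];  Q = [1] / [2]
  Insert 7 (step 3): P = [1, 7] / [3];  Q = [1, 3] / [2]
  Insert 4 (step 4): P = [1, 4] / [3, 7];  Q = [1, 3] / [2, 4]
  Insert 5 (step 5): P = [1, 4, 5] / [3, 7];  Q = [1, 3, 5] / [2, 4]
  Insert 2 (step 6): P = [1, 2, 5] / [3, 4] / [7];  Q = [1, 3, 5] / [2, 4] / [6]
  Insert 6 (step 7): P = [1, 2, 5, 6] / [3, 4] / [7];  Q = [1, 3, 5, 7] / [2, 4] / [6]
Final shape: (4, 2, 1).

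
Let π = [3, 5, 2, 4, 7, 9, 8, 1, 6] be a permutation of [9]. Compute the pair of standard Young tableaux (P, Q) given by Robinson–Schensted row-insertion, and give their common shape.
P = [1, 4, 6, 8] / [2, 5, 7] / [3, 9];  Q = [1, 2, 5, 6] / [3, 4, 7] / [8, 9];  common shape = (4, 3, 2)

Row-insert the values π_1, π_2, … into P one at a time, bumping the leftmost entry strictly greater than the inserted value down to the next row. The recording tableau Q records, in position (i, j), the step at which that cell was added to P.
  Insert 3 (step 1): P = [3];  Q = [1]
  Insert 5 (step 2): P = [3, 5];  Q = [1, 2]
  Insert 2 (step 3): P = [2, 5] / [3];  Q = [1, 2] / [3]
  Insert 4 (step 4): P = [2, 4] / [3, 5];  Q = [1, 2] / [3, 4]
  Insert 7 (step 5): P = [2, 4, 7] / [3, 5];  Q = [1, 2, 5] / [3, 4]
  Insert 9 (step 6): P = [2, 4, 7, 9] / [3, 5];  Q = [1, 2, 5, 6] / [3, 4]
  Insert 8 (step 7): P = [2, 4, 7, 8] / [3, 5, 9];  Q = [1, 2, 5, 6] / [3, 4, 7]
  Insert 1 (step 8): P = [1, 4, 7, 8] / [2, 5, 9] / [3];  Q = [1, 2, 5, 6] / [3, 4, 7] / [8]
  Insert 6 (step 9): P = [1, 4, 6, 8] / [2, 5, 7] / [3, 9];  Q = [1, 2, 5, 6] / [3, 4, 7] / [8, 9]
Final shape: (4, 3, 2).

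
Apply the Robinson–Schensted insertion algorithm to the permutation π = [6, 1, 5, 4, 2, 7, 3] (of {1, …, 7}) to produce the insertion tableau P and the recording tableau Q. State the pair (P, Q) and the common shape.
P = [1, 2, 3] / [4, 7] / [5] / [6];  Q = [1, 3, 6] / [2, 7] / [4] / [5];  common shape = (3, 2, 1, 1)

Row-insert the values π_1, π_2, … into P one at a time, bumping the leftmost entry strictly greater than the inserted value down to the next row. The recording tableau Q records, in position (i, j), the step at which that cell was added to P.
  Insert 6 (step 1): P = [6];  Q = [1]
  Insert 1 (step 2): P = [1] / [6];  Q = [1] / [2]
  Insert 5 (step 3): P = [1, 5] / [6];  Q = [1, 3] / [2]
  Insert 4 (step 4): P = [1, 4] / [5] / [6];  Q = [1, 3] / [2] / [4]
  Insert 2 (step 5): P = [1, 2] / [4] / [5] / [6];  Q = [1, 3] / [2] / [4] / [5]
  Insert 7 (step 6): P = [1, 2, 7] / [4] / [5] / [6];  Q = [1, 3, 6] / [2] / [4] / [5]
  Insert 3 (step 7): P = [1, 2, 3] / [4, 7] / [5] / [6];  Q = [1, 3, 6] / [2, 7] / [4] / [5]
Final shape: (3, 2, 1, 1).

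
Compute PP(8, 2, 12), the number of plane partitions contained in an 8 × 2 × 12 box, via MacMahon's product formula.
PP(8, 2, 12) = 2848181700

Evaluate the triple product over i = 1..8, j = 1..2, k = 1..12. The factors are (2/1) · (3/2) · (4/3) · (5/4) · (6/5) · (7/6) · (8/7) · (9/8) · … (192 factors total). The numerators and denominators telescope so the product is an integer; carrying out the multiplication exactly gives PP(8, 2, 12) = 2848181700.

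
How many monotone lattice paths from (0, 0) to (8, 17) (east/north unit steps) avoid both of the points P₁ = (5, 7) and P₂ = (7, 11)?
Number of paths = 715455

Inclusion–exclusion. Total paths: C(25, 8) = 1081575. Through P₁: C(12, 5)·C(13, 3) = 226512. Through P₂: C(18, 7)·C(7, 1) = 222768. Since P₁ is strictly southwest of P₂, a monotone path through both must visit P₁ then P₂; paths through both = C(12, 5)·C(6, 2)·C(7, 1) = 83160. Avoid both = 1081575 − 226512 − 222768 + 83160 = 715455.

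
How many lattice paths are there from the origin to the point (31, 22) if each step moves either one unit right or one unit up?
Number of paths = 462525733568080

A monotone lattice path from (0, 0) to (31, 22) consists of 31 east steps and 22 north steps in some order, so it is determined by which 31 of the 53 steps are east. The count is C(53, 31) = 462525733568080.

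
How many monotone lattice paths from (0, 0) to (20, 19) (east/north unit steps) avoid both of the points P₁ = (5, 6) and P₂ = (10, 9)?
Number of paths = 39337603954

Inclusion–exclusion. Total paths: C(39, 20) = 68923264410. Through P₁: C(11, 5)·C(28, 15) = 17298277920. Through P₂: C(19, 10)·C(20, 10) = 17067389768. Since P₁ is strictly southwest of P₂, a monotone path through both must visit P₁ then P₂; paths through both = C(11, 5)·C(8, 5)·C(20, 10) = 4780007232. Avoid both = 68923264410 − 17298277920 − 17067389768 + 4780007232 = 39337603954.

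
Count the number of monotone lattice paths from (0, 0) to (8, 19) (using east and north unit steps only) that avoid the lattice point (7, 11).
Number of paths = 1933659

Total paths from (0, 0) to (8, 19): C(27, 8) = 2220075. Paths through (7, 11): (paths (0, 0) → (7, 11)) × (paths (7, 11) → (8, 19)) = C(18, 7) · C(9, 1) = 31824 · 9 = 286416. Avoidance count = 2220075 − 286416 = 1933659.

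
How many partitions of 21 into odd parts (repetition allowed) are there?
p_odd(21) = 76

Enumerate partitions using only odd parts via the recurrence o(n, m) = o(n, m−2) + o(n−m, m) over odd m, starting from the largest odd part ≤ n. This gives p_odd(21) = 76. (Euler's theorem: equals the count of distinct-part partitions.)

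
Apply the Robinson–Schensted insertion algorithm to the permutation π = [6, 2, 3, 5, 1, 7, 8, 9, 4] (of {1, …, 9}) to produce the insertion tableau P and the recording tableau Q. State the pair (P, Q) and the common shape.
P = [1, 3, 4, 7, 8, 9] / [2, 5] / [6];  Q = [1, 3, 4, 6, 7, 8] / [2, 9] / [5];  common shape = (6, 2, 1)

Row-insert the values π_1, π_2, … into P one at a time, bumping the leftmost entry strictly greater than the inserted value down to the next row. The recording tableau Q records, in position (i, j), the step at which that cell was added to P.
  Insert 6 (step 1): P = [6];  Q = [1]
  Insert 2 (step 2): P = [2] / [6];  Q = [1] / [2]
  Insert 3 (step 3): P = [2, 3] / [6];  Q = [1, 3] / [2]
  Insert 5 (step 4): P = [2, 3, 5] / [6];  Q = [1, 3, 4] / [2]
  Insert 1 (step 5): P = [1, 3, 5] / [2] / [6];  Q = [1, 3, 4] / [2] / [5]
  Insert 7 (step 6): P = [1, 3, 5, 7] / [2] / [6];  Q = [1, 3, 4, 6] / [2] / [5]
  Insert 8 (step 7): P = [1, 3, 5, 7, 8] / [2] / [6];  Q = [1, 3, 4, 6, 7] / [2] / [5]
  Insert 9 (step 8): P = [1, 3, 5, 7, 8, 9] / [2] / [6];  Q = [1, 3, 4, 6, 7, 8] / [2] / [5]
  Insert 4 (step 9): P = [1, 3, 4, 7, 8, 9] / [2, 5] / [6];  Q = [1, 3, 4, 6, 7, 8] / [2, 9] / [5]
Final shape: (6, 2, 1).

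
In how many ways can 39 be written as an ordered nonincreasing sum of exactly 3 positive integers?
p(39, 3 parts) = 127

Partitions of n into exactly k parts are in bijection with partitions of n − k into at most k parts (subtract 1 from each part). So p(39, exactly 3) = p(36, parts ≤ 3). Computing via the recurrence p(m, j) = p(m, j−1) + p(m−j, j) gives 127.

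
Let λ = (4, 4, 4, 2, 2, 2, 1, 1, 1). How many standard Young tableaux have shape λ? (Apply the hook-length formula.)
# SYT of shape (4, 4, 4, 2, 2, 2, 1, 1, 1) = 105814800

Hook-length formula: f^λ = n! / Π hook(c), product over all cells c of the Young diagram. For λ = (4, 4, 4, 2, 2, 2, 1, 1, 1), n = 21 boxes. Hook lengths by row (left-to-right, top-to-bottom): [12, 8, 4, 3]; [11, 7, 3, 2]; [10, 6, 2, 1]; [7, 3]; [6, 2]; [5, 1]; [3]; [2]; [1]. Product of hooks = 482833612800. So f^λ = 21! / 482833612800 = 51090942171709440000 / 482833612800 = 105814800.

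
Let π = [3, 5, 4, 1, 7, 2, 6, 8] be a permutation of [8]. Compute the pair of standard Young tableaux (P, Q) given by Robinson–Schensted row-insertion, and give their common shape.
P = [1, 2, 6, 8] / [3, 4, 7] / [5];  Q = [1, 2, 5, 8] / [3, 6, 7] / [4];  common shape = (4, 3, 1)

Row-insert the values π_1, π_2, … into P one at a time, bumping the leftmost entry strictly greater than the inserted value down to the next row. The recording tableau Q records, in position (i, j), the step at which that cell was added to P.
  Insert 3 (step 1): P = [3];  Q = [1]
  Insert 5 (step 2): P = [3, 5];  Q = [1, 2]
  Insert 4 (step 3): P = [3, 4] / [5];  Q = [1, 2] / [3]
  Insert 1 (step 4): P = [1, 4] / [3] / [5];  Q = [1, 2] / [3] / [4]
  Insert 7 (step 5): P = [1, 4, 7] / [3] / [5];  Q = [1, 2, 5] / [3] / [4]
  Insert 2 (step 6): P = [1, 2, 7] / [3, 4] / [5];  Q = [1, 2, 5] / [3, 6] / [4]
  Insert 6 (step 7): P = [1, 2, 6] / [3, 4, 7] / [5];  Q = [1, 2, 5] / [3, 6, 7] / [4]
  Insert 8 (step 8): P = [1, 2, 6, 8] / [3, 4, 7] / [5];  Q = [1, 2, 5, 8] / [3, 6, 7] / [4]
Final shape: (4, 3, 1).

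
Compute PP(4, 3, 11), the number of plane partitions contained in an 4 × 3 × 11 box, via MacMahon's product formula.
PP(4, 3, 11) = 78835120

Evaluate the triple product over i = 1..4, j = 1..3, k = 1..11. The factors are (2/1) · (3/2) · (4/3) · (5/4) · (6/5) · (7/6) · (8/7) · (9/8) · … (132 factors total). The numerators and denominators telescope so the product is an integer; carrying out the multiplication exactly gives PP(4, 3, 11) = 78835120.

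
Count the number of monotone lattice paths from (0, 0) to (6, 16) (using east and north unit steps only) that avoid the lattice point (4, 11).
Number of paths = 45948

Total paths from (0, 0) to (6, 16): C(22, 6) = 74613. Paths through (4, 11): (paths (0, 0) → (4, 11)) × (paths (4, 11) → (6, 16)) = C(15, 4) · C(7, 2) = 1365 · 21 = 28665. Avoidance count = 74613 − 28665 = 45948.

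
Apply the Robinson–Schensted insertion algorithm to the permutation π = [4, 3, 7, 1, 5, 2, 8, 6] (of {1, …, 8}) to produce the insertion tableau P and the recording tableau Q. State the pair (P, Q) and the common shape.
P = [1, 2, 6] / [3, 5, 8] / [4, 7];  Q = [1, 3, 7] / [2, 5, 8] / [4, 6];  common shape = (3, 3, 2)

Row-insert the values π_1, π_2, … into P one at a time, bumping the leftmost entry strictly greater than the inserted value down to the next row. The recording tableau Q records, in position (i, j), the step at which that cell was added to P.
  Insert 4 (step 1): P = [4];  Q = [1]
  Insert 3 (step 2): P = [3] / [4];  Q = [1] / [2]
  Insert 7 (step 3): P = [3, 7] / [4];  Q = [1, 3] / [2]
  Insert 1 (step 4): P = [1, 7] / [3] / [4];  Q = [1, 3] / [2] / [4]
  Insert 5 (step 5): P = [1, 5] / [3, 7] / [4];  Q = [1, 3] / [2, 5] / [4]
  Insert 2 (step 6): P = [1, 2] / [3, 5] / [4, 7];  Q = [1, 3] / [2, 5] / [4, 6]
  Insert 8 (step 7): P = [1, 2, 8] / [3, 5] / [4, 7];  Q = [1, 3, 7] / [2, 5] / [4, 6]
  Insert 6 (step 8): P = [1, 2, 6] / [3, 5, 8] / [4, 7];  Q = [1, 3, 7] / [2, 5, 8] / [4, 6]
Final shape: (3, 3, 2).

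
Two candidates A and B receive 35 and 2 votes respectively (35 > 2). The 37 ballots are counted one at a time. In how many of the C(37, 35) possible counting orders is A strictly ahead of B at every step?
Strict-lead orderings = 594

Total orderings of the 37 votes with 35 for A: C(37, 35) = 666. By the Bertrand ballot formula (Cycle Lemma / reflection principle), the number of orderings in which A is strictly ahead of B throughout is (p − q)/(p + q) · C(p + q, p) = (35 − 2)/(35 + 2) · 666 = 594.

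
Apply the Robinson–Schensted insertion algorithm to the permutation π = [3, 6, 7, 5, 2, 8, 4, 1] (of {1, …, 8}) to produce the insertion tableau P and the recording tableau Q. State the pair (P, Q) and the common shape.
P = [1, 4, 7, 8] / [2, 5] / [3] / [6];  Q = [1, 2, 3, 6] / [4, 7] / [5] / [8];  common shape = (4, 2, 1, 1)

Row-insert the values π_1, π_2, … into P one at a time, bumping the leftmost entry strictly greater than the inserted value down to the next row. The recording tableau Q records, in position (i, j), the step at which that cell was added to P.
  Insert 3 (step 1): P = [3];  Q = [1]
  Insert 6 (step 2): P = [3, 6];  Q = [1, 2]
  Insert 7 (step 3): P = [3, 6, 7];  Q = [1, 2, 3]
  Insert 5 (step 4): P = [3, 5, 7] / [6];  Q = [1, 2, 3] / [4]
  Insert 2 (step 5): P = [2, 5, 7] / [3] / [6];  Q = [1, 2, 3] / [4] / [5]
  Insert 8 (step 6): P = [2, 5, 7, 8] / [3] / [6];  Q = [1, 2, 3, 6] / [4] / [5]
  Insert 4 (step 7): P = [2, 4, 7, 8] / [3, 5] / [6];  Q = [1, 2, 3, 6] / [4, 7] / [5]
  Insert 1 (step 8): P = [1, 4, 7, 8] / [2, 5] / [3] / [6];  Q = [1, 2, 3, 6] / [4, 7] / [5] / [8]
Final shape: (4, 2, 1, 1).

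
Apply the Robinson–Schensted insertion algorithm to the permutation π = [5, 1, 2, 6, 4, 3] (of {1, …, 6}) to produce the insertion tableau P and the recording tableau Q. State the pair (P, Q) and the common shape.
P = [1, 2, 3] / [4, 6] / [5];  Q = [1, 3, 4] / [2, 5] / [6];  common shape = (3, 2, 1)

Row-insert the values π_1, π_2, … into P one at a time, bumping the leftmost entry strictly greater than the inserted value down to the next row. The recording tableau Q records, in position (i, j), the step at which that cell was added to P.
  Insert 5 (step 1): P = [5];  Q = [1]
  Insert 1 (step 2): P = [1] / [5];  Q = [1] / [2]
  Insert 2 (step 3): P = [1, 2] / [5];  Q = [1, 3] / [2]
  Insert 6 (step 4): P = [1, 2, 6] / [5];  Q = [1, 3, 4] / [2]
  Insert 4 (step 5): P = [1, 2, 4] / [5, 6];  Q = [1, 3, 4] / [2, 5]
  Insert 3 (step 6): P = [1, 2, 3] / [4, 6] / [5];  Q = [1, 3, 4] / [2, 5] / [6]
Final shape: (3, 2, 1).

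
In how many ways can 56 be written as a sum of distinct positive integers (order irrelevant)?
q(56) = 7108

A partition into distinct parts is a strictly decreasing sequence summing to n. The recurrence d(n, m) = d(n, m−1) + d(n−m, m−1) (use part m at most once) with q(n) = d(n, n) gives q(56) = 7108. (Euler's theorem: # distinct-part partitions = # odd-part partitions.)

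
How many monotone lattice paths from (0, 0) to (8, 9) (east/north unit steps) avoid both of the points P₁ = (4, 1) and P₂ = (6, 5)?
Number of paths = 16030

Inclusion–exclusion. Total paths: C(17, 8) = 24310. Through P₁: C(5, 4)·C(12, 4) = 2475. Through P₂: C(11, 6)·C(6, 2) = 6930. Since P₁ is strictly southwest of P₂, a monotone path through both must visit P₁ then P₂; paths through both = C(5, 4)·C(6, 2)·C(6, 2) = 1125. Avoid both = 24310 − 2475 − 6930 + 1125 = 16030.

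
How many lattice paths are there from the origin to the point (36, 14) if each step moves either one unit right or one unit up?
Number of paths = 937845656300

A monotone lattice path from (0, 0) to (36, 14) consists of 36 east steps and 14 north steps in some order, so it is determined by which 36 of the 50 steps are east. The count is C(50, 36) = 937845656300.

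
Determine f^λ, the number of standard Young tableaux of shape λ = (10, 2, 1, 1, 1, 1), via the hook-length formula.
# SYT of shape (10, 2, 1, 1, 1, 1) = 24024

Hook-length formula: f^λ = n! / Π hook(c), product over all cells c of the Young diagram. For λ = (10, 2, 1, 1, 1, 1), n = 16 boxes. Hook lengths by row (left-to-right, top-to-bottom): [15, 10, 8, 7, 6, 5, 4, 3, 2, 1]; [6, 1]; [4]; [3]; [2]; [1]. Product of hooks = 870912000. So f^λ = 16! / 870912000 = 20922789888000 / 870912000 = 24024.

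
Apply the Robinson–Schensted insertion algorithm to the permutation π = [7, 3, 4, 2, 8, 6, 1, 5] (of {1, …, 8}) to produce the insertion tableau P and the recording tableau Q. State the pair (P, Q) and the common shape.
P = [1, 4, 5] / [2, 6] / [3, 8] / [7];  Q = [1, 3, 5] / [2, 6] / [4, 8] / [7];  common shape = (3, 2, 2, 1)

Row-insert the values π_1, π_2, … into P one at a time, bumping the leftmost entry strictly greater than the inserted value down to the next row. The recording tableau Q records, in position (i, j), the step at which that cell was added to P.
  Insert 7 (step 1): P = [7];  Q = [1]
  Insert 3 (step 2): P = [3] / [7];  Q = [1] / [2]
  Insert 4 (step 3): P = [3, 4] / [7];  Q = [1, 3] / [2]
  Insert 2 (step 4): P = [2, 4] / [3] / [7];  Q = [1, 3] / [2] / [4]
  Insert 8 (step 5): P = [2, 4, 8] / [3] / [7];  Q = [1, 3, 5] / [2] / [4]
  Insert 6 (step 6): P = [2, 4, 6] / [3, 8] / [7];  Q = [1, 3, 5] / [2, 6] / [4]
  Insert 1 (step 7): P = [1, 4, 6] / [2, 8] / [3] / [7];  Q = [1, 3, 5] / [2, 6] / [4] / [7]
  Insert 5 (step 8): P = [1, 4, 5] / [2, 6] / [3, 8] / [7];  Q = [1, 3, 5] / [2, 6] / [4, 8] / [7]
Final shape: (3, 2, 2, 1).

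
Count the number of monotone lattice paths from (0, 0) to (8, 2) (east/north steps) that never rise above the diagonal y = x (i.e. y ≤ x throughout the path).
Number of paths = 35

By the reflection principle (André's argument), the number of monotone paths to (8, 2) with n ≤ m that never go above y = x is C(10, 8) − C(10, 9) = 45 − 10 = 35.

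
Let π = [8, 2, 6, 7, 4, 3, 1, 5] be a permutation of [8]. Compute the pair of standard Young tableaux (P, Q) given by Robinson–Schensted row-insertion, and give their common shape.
P = [1, 3, 5] / [2, 7] / [4] / [6] / [8];  Q = [1, 3, 4] / [2, 8] / [5] / [6] / [7];  common shape = (3, 2, 1, 1, 1)

Row-insert the values π_1, π_2, … into P one at a time, bumping the leftmost entry strictly greater than the inserted value down to the next row. The recording tableau Q records, in position (i, j), the step at which that cell was added to P.
  Insert 8 (step 1): P = [8];  Q = [1]
  Insert 2 (step 2): P = [2] / [8];  Q = [1] / [2]
  Insert 6 (step 3): P = [2, 6] / [8];  Q = [1, 3] / [2]
  Insert 7 (step 4): P = [2, 6, 7] / [8];  Q = [1, 3, 4] / [2]
  Insert 4 (step 5): P = [2, 4, 7] / [6] / [8];  Q = [1, 3, 4] / [2] / [5]
  Insert 3 (step 6): P = [2, 3, 7] / [4] / [6] / [8];  Q = [1, 3, 4] / [2] / [5] / [6]
  Insert 1 (step 7): P = [1, 3, 7] / [2] / [4] / [6] / [8];  Q = [1, 3, 4] / [2] / [5] / [6] / [7]
  Insert 5 (step 8): P = [1, 3, 5] / [2, 7] / [4] / [6] / [8];  Q = [1, 3, 4] / [2, 8] / [5] / [6] / [7]
Final shape: (3, 2, 1, 1, 1).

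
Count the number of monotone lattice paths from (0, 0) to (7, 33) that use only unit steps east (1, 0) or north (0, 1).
Number of paths = 18643560

A monotone lattice path from (0, 0) to (7, 33) consists of 7 east steps and 33 north steps in some order, so it is determined by which 7 of the 40 steps are east. The count is C(40, 7) = 18643560.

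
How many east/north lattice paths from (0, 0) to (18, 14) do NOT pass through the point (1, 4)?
Number of paths = 429254175

Total paths from (0, 0) to (18, 14): C(32, 18) = 471435600. Paths through (1, 4): (paths (0, 0) → (1, 4)) × (paths (1, 4) → (18, 14)) = C(5, 1) · C(27, 17) = 5 · 8436285 = 42181425. Avoidance count = 471435600 − 42181425 = 429254175.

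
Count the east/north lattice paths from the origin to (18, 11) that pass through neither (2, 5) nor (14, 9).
Number of paths = 21345867

Inclusion–exclusion. Total paths: C(29, 18) = 34597290. Through P₁: C(7, 2)·C(22, 16) = 1566873. Through P₂: C(23, 14)·C(6, 4) = 12257850. Since P₁ is strictly southwest of P₂, a monotone path through both must visit P₁ then P₂; paths through both = C(7, 2)·C(16, 12)·C(6, 4) = 573300. Avoid both = 34597290 − 1566873 − 12257850 + 573300 = 21345867.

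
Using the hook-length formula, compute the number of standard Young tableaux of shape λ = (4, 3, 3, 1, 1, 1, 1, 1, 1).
# SYT of shape (4, 3, 3, 1, 1, 1, 1, 1, 1) = 112112

Hook-length formula: f^λ = n! / Π hook(c), product over all cells c of the Young diagram. For λ = (4, 3, 3, 1, 1, 1, 1, 1, 1), n = 16 boxes. Hook lengths by row (left-to-right, top-to-bottom): [12, 5, 4, 1]; [10, 3, 2]; [9, 2, 1]; [6]; [5]; [4]; [3]; [2]; [1]. Product of hooks = 186624000. So f^λ = 16! / 186624000 = 20922789888000 / 186624000 = 112112.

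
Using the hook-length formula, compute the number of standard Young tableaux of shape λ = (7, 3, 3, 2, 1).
# SYT of shape (7, 3, 3, 2, 1) = 582400

Hook-length formula: f^λ = n! / Π hook(c), product over all cells c of the Young diagram. For λ = (7, 3, 3, 2, 1), n = 16 boxes. Hook lengths by row (left-to-right, top-to-bottom): [11, 9, 7, 4, 3, 2, 1]; [6, 4, 2]; [5, 3, 1]; [3, 1]; [1]. Product of hooks = 35925120. So f^λ = 16! / 35925120 = 20922789888000 / 35925120 = 582400.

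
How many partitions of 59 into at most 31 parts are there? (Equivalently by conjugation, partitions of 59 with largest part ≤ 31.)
p(59, parts ≤ 31) = 817078

Use the recurrence p(n, m) = p(n, m−1) + p(n−m, m): either the largest part is < m (count p(n, m−1)) or the largest part is exactly m (remove one copy of m, count p(n−m, m)). With p(0, ·) = 1 this gives p(59, parts ≤ 31) = 817078. (By conjugating Young diagrams, this also counts partitions of 59 into at most 31 parts.)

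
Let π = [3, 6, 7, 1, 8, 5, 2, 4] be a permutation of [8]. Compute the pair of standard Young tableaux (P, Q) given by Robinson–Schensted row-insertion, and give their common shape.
P = [1, 2, 4, 8] / [3, 5, 7] / [6];  Q = [1, 2, 3, 5] / [4, 6, 8] / [7];  common shape = (4, 3, 1)

Row-insert the values π_1, π_2, … into P one at a time, bumping the leftmost entry strictly greater than the inserted value down to the next row. The recording tableau Q records, in position (i, j), the step at which that cell was added to P.
  Insert 3 (step 1): P = [3];  Q = [1]
  Insert 6 (step 2): P = [3, 6];  Q = [1, 2]
  Insert 7 (step 3): P = [3, 6, 7];  Q = [1, 2, 3]
  Insert 1 (step 4): P = [1, 6, 7] / [3];  Q = [1, 2, 3] / [4]
  Insert 8 (step 5): P = [1, 6, 7, 8] / [3];  Q = [1, 2, 3, 5] / [4]
  Insert 5 (step 6): P = [1, 5, 7, 8] / [3, 6];  Q = [1, 2, 3, 5] / [4, 6]
  Insert 2 (step 7): P = [1, 2, 7, 8] / [3, 5] / [6];  Q = [1, 2, 3, 5] / [4, 6] / [7]
  Insert 4 (step 8): P = [1, 2, 4, 8] / [3, 5, 7] / [6];  Q = [1, 2, 3, 5] / [4, 6, 8] / [7]
Final shape: (4, 3, 1).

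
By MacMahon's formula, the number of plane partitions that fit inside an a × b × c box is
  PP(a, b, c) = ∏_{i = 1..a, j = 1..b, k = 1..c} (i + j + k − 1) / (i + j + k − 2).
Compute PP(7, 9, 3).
PP(7, 9, 3) = 24584605760

Evaluate the triple product over i = 1..7, j = 1..9, k = 1..3. The factors are (2/1) · (3/2) · (4/3) · (3/2) · (4/3) · (5/4) · (4/3) · (5/4) · … (189 factors total). The numerators and denominators telescope so the product is an integer; carrying out the multiplication exactly gives PP(7, 9, 3) = 24584605760.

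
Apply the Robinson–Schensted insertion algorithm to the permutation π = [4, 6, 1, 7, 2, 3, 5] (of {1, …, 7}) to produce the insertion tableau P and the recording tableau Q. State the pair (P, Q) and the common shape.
P = [1, 2, 3, 5] / [4, 6, 7];  Q = [1, 2, 4, 7] / [3, 5, 6];  common shape = (4, 3)

Row-insert the values π_1, π_2, … into P one at a time, bumping the leftmost entry strictly greater than the inserted value down to the next row. The recording tableau Q records, in position (i, j), the step at which that cell was added to P.
  Insert 4 (step 1): P = [4];  Q = [1]
  Insert 6 (step 2): P = [4, 6];  Q = [1, 2]
  Insert 1 (step 3): P = [1, 6] / [4];  Q = [1, 2] / [3]
  Insert 7 (step 4): P = [1, 6, 7] / [4];  Q = [1, 2, 4] / [3]
  Insert 2 (step 5): P = [1, 2, 7] / [4, 6];  Q = [1, 2, 4] / [3, 5]
  Insert 3 (step 6): P = [1, 2, 3] / [4, 6, 7];  Q = [1, 2, 4] / [3, 5, 6]
  Insert 5 (step 7): P = [1, 2, 3, 5] / [4, 6, 7];  Q = [1, 2, 4, 7] / [3, 5, 6]
Final shape: (4, 3).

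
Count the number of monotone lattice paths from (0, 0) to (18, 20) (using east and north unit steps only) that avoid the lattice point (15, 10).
Number of paths = 32643135250

Total paths from (0, 0) to (18, 20): C(38, 18) = 33578000610. Paths through (15, 10): (paths (0, 0) → (15, 10)) × (paths (15, 10) → (18, 20)) = C(25, 15) · C(13, 3) = 3268760 · 286 = 934865360. Avoidance count = 33578000610 − 934865360 = 32643135250.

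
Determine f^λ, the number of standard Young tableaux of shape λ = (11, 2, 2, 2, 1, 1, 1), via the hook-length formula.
# SYT of shape (11, 2, 2, 2, 1, 1, 1) = 4012800

Hook-length formula: f^λ = n! / Π hook(c), product over all cells c of the Young diagram. For λ = (11, 2, 2, 2, 1, 1, 1), n = 20 boxes. Hook lengths by row (left-to-right, top-to-bottom): [17, 13, 9, 8, 7, 6, 5, 4, 3, 2, 1]; [7, 3]; [6, 2]; [5, 1]; [3]; [2]; [1]. Product of hooks = 606285388800. So f^λ = 20! / 606285388800 = 2432902008176640000 / 606285388800 = 4012800.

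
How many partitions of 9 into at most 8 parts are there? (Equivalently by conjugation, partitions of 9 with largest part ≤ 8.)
p(9, parts ≤ 8) = 29

Partitions of 9 with all parts ≤ 8: 8+1, 7+2, 7+1+1, 6+3, 6+2+1, 6+1+1+1, 5+4, 5+3+1, 5+2+2, 5+2+1+1, 5+1+1+1+1, 4+4+1, 4+3+2, 4+3+1+1, 4+2+2+1, 4+2+1+1+1, 4+1+1+1+1+1, 3+3+3, 3+3+2+1, 3+3+1+1+1, 3+2+2+2, 3+2+2+1+1, 3+2+1+1+1+1, 3+1+1+1+1+1+1, 2+2+2+2+1, 2+2+2+1+1+1, 2+2+1+1+1+1+1, 2+1+1+1+1+1+1+1, 1+1+1+1+1+1+1+1+1. Count = 29.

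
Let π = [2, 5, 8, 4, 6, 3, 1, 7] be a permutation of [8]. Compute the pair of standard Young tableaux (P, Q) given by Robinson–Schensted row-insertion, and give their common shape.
P = [1, 3, 6, 7] / [2, 8] / [4] / [5];  Q = [1, 2, 3, 8] / [4, 5] / [6] / [7];  common shape = (4, 2, 1, 1)

Row-insert the values π_1, π_2, … into P one at a time, bumping the leftmost entry strictly greater than the inserted value down to the next row. The recording tableau Q records, in position (i, j), the step at which that cell was added to P.
  Insert 2 (step 1): P = [2];  Q = [1]
  Insert 5 (step 2): P = [2, 5];  Q = [1, 2]
  Insert 8 (step 3): P = [2, 5, 8];  Q = [1, 2, 3]
  Insert 4 (step 4): P = [2, 4, 8] / [5];  Q = [1, 2, 3] / [4]
  Insert 6 (step 5): P = [2, 4, 6] / [5, 8];  Q = [1, 2, 3] / [4, 5]
  Insert 3 (step 6): P = [2, 3, 6] / [4, 8] / [5];  Q = [1, 2, 3] / [4, 5] / [6]
  Insert 1 (step 7): P = [1, 3, 6] / [2, 8] / [4] / [5];  Q = [1, 2, 3] / [4, 5] / [6] / [7]
  Insert 7 (step 8): P = [1, 3, 6, 7] / [2, 8] / [4] / [5];  Q = [1, 2, 3, 8] / [4, 5] / [6] / [7]
Final shape: (4, 2, 1, 1).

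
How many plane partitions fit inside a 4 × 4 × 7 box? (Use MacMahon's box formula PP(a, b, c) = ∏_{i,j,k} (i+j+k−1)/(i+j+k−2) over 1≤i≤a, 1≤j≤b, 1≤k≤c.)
PP(4, 4, 7) = 44537922

Evaluate the triple product over i = 1..4, j = 1..4, k = 1..7. The factors are (2/1) · (3/2) · (4/3) · (5/4) · (6/5) · (7/6) · (8/7) · (3/2) · … (112 factors total). The numerators and denominators telescope so the product is an integer; carrying out the multiplication exactly gives PP(4, 4, 7) = 44537922.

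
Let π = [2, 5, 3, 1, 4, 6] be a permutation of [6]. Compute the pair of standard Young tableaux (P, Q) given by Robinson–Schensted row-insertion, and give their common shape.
P = [1, 3, 4, 6] / [2] / [5];  Q = [1, 2, 5, 6] / [3] / [4];  common shape = (4, 1, 1)

Row-insert the values π_1, π_2, … into P one at a time, bumping the leftmost entry strictly greater than the inserted value down to the next row. The recording tableau Q records, in position (i, j), the step at which that cell was added to P.
  Insert 2 (step 1): P = [2];  Q = [1]
  Insert 5 (step 2): P = [2, 5];  Q = [1, 2]
  Insert 3 (step 3): P = [2, 3] / [5];  Q = [1, 2] / [3]
  Insert 1 (step 4): P = [1, 3] / [2] / [5];  Q = [1, 2] / [3] / [4]
  Insert 4 (step 5): P = [1, 3, 4] / [2] / [5];  Q = [1, 2, 5] / [3] / [4]
  Insert 6 (step 6): P = [1, 3, 4, 6] / [2] / [5];  Q = [1, 2, 5, 6] / [3] / [4]
Final shape: (4, 1, 1).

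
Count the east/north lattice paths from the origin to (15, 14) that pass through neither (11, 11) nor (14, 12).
Number of paths = 32360724

Inclusion–exclusion. Total paths: C(29, 15) = 77558760. Through P₁: C(22, 11)·C(7, 4) = 24690120. Through P₂: C(26, 14)·C(3, 1) = 28973100. Since P₁ is strictly southwest of P₂, a monotone path through both must visit P₁ then P₂; paths through both = C(22, 11)·C(4, 3)·C(3, 1) = 8465184. Avoid both = 77558760 − 24690120 − 28973100 + 8465184 = 32360724.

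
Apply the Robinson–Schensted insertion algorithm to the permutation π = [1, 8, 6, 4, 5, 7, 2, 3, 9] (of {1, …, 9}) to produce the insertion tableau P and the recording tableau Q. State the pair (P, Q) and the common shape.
P = [1, 2, 3, 7, 9] / [4, 5] / [6] / [8];  Q = [1, 2, 5, 6, 9] / [3, 8] / [4] / [7];  common shape = (5, 2, 1, 1)

Row-insert the values π_1, π_2, … into P one at a time, bumping the leftmost entry strictly greater than the inserted value down to the next row. The recording tableau Q records, in position (i, j), the step at which that cell was added to P.
  Insert 1 (step 1): P = [1];  Q = [1]
  Insert 8 (step 2): P = [1, 8];  Q = [1, 2]
  Insert 6 (step 3): P = [1, 6] / [8];  Q = [1, 2] / [3]
  Insert 4 (step 4): P = [1, 4] / [6] / [8];  Q = [1, 2] / [3] / [4]
  Insert 5 (step 5): P = [1, 4, 5] / [6] / [8];  Q = [1, 2, 5] / [3] / [4]
  Insert 7 (step 6): P = [1, 4, 5, 7] / [6] / [8];  Q = [1, 2, 5, 6] / [3] / [4]
  Insert 2 (step 7): P = [1, 2, 5, 7] / [4] / [6] / [8];  Q = [1, 2, 5, 6] / [3] / [4] / [7]
  Insert 3 (step 8): P = [1, 2, 3, 7] / [4, 5] / [6] / [8];  Q = [1, 2, 5, 6] / [3, 8] / [4] / [7]
  Insert 9 (step 9): P = [1, 2, 3, 7, 9] / [4, 5] / [6] / [8];  Q = [1, 2, 5, 6, 9] / [3, 8] / [4] / [7]
Final shape: (5, 2, 1, 1).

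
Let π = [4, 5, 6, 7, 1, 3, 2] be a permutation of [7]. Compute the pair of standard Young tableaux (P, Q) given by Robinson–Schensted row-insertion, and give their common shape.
P = [1, 2, 6, 7] / [3, 5] / [4];  Q = [1, 2, 3, 4] / [5, 6] / [7];  common shape = (4, 2, 1)

Row-insert the values π_1, π_2, … into P one at a time, bumping the leftmost entry strictly greater than the inserted value down to the next row. The recording tableau Q records, in position (i, j), the step at which that cell was added to P.
  Insert 4 (step 1): P = [4];  Q = [1]
  Insert 5 (step 2): P = [4, 5];  Q = [1, 2]
  Insert 6 (step 3): P = [4, 5, 6];  Q = [1, 2, 3]
  Insert 7 (step 4): P = [4, 5, 6, 7];  Q = [1, 2, 3, 4]
  Insert 1 (step 5): P = [1, 5, 6, 7] / [4];  Q = [1, 2, 3, 4] / [5]
  Insert 3 (step 6): P = [1, 3, 6, 7] / [4, 5];  Q = [1, 2, 3, 4] / [5, 6]
  Insert 2 (step 7): P = [1, 2, 6, 7] / [3, 5] / [4];  Q = [1, 2, 3, 4] / [5, 6] / [7]
Final shape: (4, 2, 1).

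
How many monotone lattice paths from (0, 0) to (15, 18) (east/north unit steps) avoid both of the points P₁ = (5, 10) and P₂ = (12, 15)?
Number of paths = 605643366

Inclusion–exclusion. Total paths: C(33, 15) = 1037158320. Through P₁: C(15, 5)·C(18, 10) = 131405274. Through P₂: C(27, 12)·C(6, 3) = 347677200. Since P₁ is strictly southwest of P₂, a monotone path through both must visit P₁ then P₂; paths through both = C(15, 5)·C(12, 7)·C(6, 3) = 47567520. Avoid both = 1037158320 − 131405274 − 347677200 + 47567520 = 605643366.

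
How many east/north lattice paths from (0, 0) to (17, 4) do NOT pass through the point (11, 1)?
Number of paths = 4977

Total paths from (0, 0) to (17, 4): C(21, 17) = 5985. Paths through (11, 1): (paths (0, 0) → (11, 1)) × (paths (11, 1) → (17, 4)) = C(12, 11) · C(9, 6) = 12 · 84 = 1008. Avoidance count = 5985 − 1008 = 4977.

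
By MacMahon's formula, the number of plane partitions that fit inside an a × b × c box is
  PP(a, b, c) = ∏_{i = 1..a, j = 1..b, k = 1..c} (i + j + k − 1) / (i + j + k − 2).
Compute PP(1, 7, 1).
PP(1, 7, 1) = 8

Evaluate the triple product over i = 1..1, j = 1..7, k = 1..1. The factors are (2/1) · (3/2) · (4/3) · (5/4) · (6/5) · (7/6) · (8/7). The numerators and denominators telescope so the product is an integer; carrying out the multiplication exactly gives PP(1, 7, 1) = 8.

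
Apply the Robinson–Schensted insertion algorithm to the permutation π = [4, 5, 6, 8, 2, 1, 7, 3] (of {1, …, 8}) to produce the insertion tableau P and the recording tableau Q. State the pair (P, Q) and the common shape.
P = [1, 3, 6, 7] / [2, 5] / [4, 8];  Q = [1, 2, 3, 4] / [5, 7] / [6, 8];  common shape = (4, 2, 2)

Row-insert the values π_1, π_2, … into P one at a time, bumping the leftmost entry strictly greater than the inserted value down to the next row. The recording tableau Q records, in position (i, j), the step at which that cell was added to P.
  Insert 4 (step 1): P = [4];  Q = [1]
  Insert 5 (step 2): P = [4, 5];  Q = [1, 2]
  Insert 6 (step 3): P = [4, 5, 6];  Q = [1, 2, 3]
  Insert 8 (step 4): P = [4, 5, 6, 8];  Q = [1, 2, 3, 4]
  Insert 2 (step 5): P = [2, 5, 6, 8] / [4];  Q = [1, 2, 3, 4] / [5]
  Insert 1 (step 6): P = [1, 5, 6, 8] / [2] / [4];  Q = [1, 2, 3, 4] / [5] / [6]
  Insert 7 (step 7): P = [1, 5, 6, 7] / [2, 8] / [4];  Q = [1, 2, 3, 4] / [5, 7] / [6]
  Insert 3 (step 8): P = [1, 3, 6, 7] / [2, 5] / [4, 8];  Q = [1, 2, 3, 4] / [5, 7] / [6, 8]
Final shape: (4, 2, 2).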